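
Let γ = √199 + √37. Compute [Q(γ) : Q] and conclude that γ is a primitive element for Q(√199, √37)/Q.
[Q(γ) : Q] = 4 (equivalently, Q(γ) = Q(√199, √37))

Obviously Q(γ) ⊆ Q(√199, √37), and [Q(√199, √37):Q] = 4 (since 199, 37 are distinct squarefree integers > 1 with 7363 not a perfect square). To show equality we compute the minimal polynomial of γ. From γ = √199 + √37: γ^2 = 199 + 2√(7363) + 37 = 236 + 2√(7363), so γ^2 - 236 = 2√(7363); squaring, (γ^2 - 236)^2 = 4·7363, i.e. γ^4 - 472γ^2 + 55696 - 29452 = 0, i.e. γ^4 - 472γ^2 + 26244 = 0. So γ is a root of x^4 - 472x^2 + 26244. This polynomial is irreducible over Q: it has no rational root (each ±√199 ± √37 is irrational), and any factorization into two quadratics over Q would force √(7363) ∈ Q (pairing opposite roots) or √199, √37 ∈ Q (other pairings), all impossible. Hence [Q(γ):Q] = 4 = [Q(√199, √37):Q], so Q(γ) = Q(√199, √37).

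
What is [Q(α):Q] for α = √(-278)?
[Q(α):Q] = 2

[Q(α):Q] equals the degree of the minimal polynomial of α. Here α^2 = -278 and x^2 + 278 is irreducible (d = -278 is squarefree, ≠ 1, hence not a square), so deg(m_α) = 2. Thus [Q(α):Q] = 2.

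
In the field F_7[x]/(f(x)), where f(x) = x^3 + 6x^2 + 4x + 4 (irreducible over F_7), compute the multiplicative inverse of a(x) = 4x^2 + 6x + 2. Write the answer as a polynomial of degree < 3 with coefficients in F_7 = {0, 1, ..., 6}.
a(x)^(-1) ≡ 2x^2 + 5x (mod f(x))

Since f is irreducible over F_7, F_7[x]/(f) is a field and a(x) ≠ 0 has an inverse. Apply the extended Euclidean algorithm to f(x) and a(x) in F_7[x]: f(x) = (2x + 2)·a(x) + (2x);  a(x) = (2x + 3)·(2x) + (2). The last nonzero remainder is the constant 2 = gcd(f, a) in F_7. Back-substituting through the division chain expresses 2 = s(x)·a(x) + t(x)·f(x) with s(x) ≡ 4x^2 + 3x (mod f), so (4x^2 + 3x)·a(x) ≡ 2 (mod f). Multiplying by 2^(-1) ≡ 4 in F_7 gives a(x)^(-1) ≡ 4·(4x^2 + 3x) ≡ 2x^2 + 5x (mod f). Check: (4x^2 + 6x + 2)·(2x^2 + 5x) = x^4 + 4x^3 + 6x^2 + 3x ≡ 1 (mod x^3 + 6x^2 + 4x + 4).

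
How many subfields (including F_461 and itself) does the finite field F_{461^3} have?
F_{461^3} has 2 subfields

The subfields of F_{p^n} are exactly the fields F_{p^d} for d | n (each is the fixed field of the unique index-d subgroup of Gal(F_{p^n}/F_p) ≅ Z/nZ). The divisors of n = 3 are {1, 3}, giving 2 subfields: F_{461^1}, F_{461^3}.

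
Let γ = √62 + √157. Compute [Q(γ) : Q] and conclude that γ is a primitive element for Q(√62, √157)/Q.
[Q(γ) : Q] = 4 (equivalently, Q(γ) = Q(√62, √157))

Obviously Q(γ) ⊆ Q(√62, √157), and [Q(√62, √157):Q] = 4 (since 62, 157 are distinct squarefree integers > 1 with 9734 not a perfect square). To show equality we compute the minimal polynomial of γ. From γ = √62 + √157: γ^2 = 62 + 2√(9734) + 157 = 219 + 2√(9734), so γ^2 - 219 = 2√(9734); squaring, (γ^2 - 219)^2 = 4·9734, i.e. γ^4 - 438γ^2 + 47961 - 38936 = 0, i.e. γ^4 - 438γ^2 + 9025 = 0. So γ is a root of x^4 - 438x^2 + 9025. This polynomial is irreducible over Q: it has no rational root (each ±√62 ± √157 is irrational), and any factorization into two quadratics over Q would force √(9734) ∈ Q (pairing opposite roots) or √62, √157 ∈ Q (other pairings), all impossible. Hence [Q(γ):Q] = 4 = [Q(√62, √157):Q], so Q(γ) = Q(√62, √157).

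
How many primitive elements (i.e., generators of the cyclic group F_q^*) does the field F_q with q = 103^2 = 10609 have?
There are φ(10608) = 3072 primitive elements

F_q^* is cyclic of order q - 1 = 10608. A cyclic group of order m has exactly φ(m) generators. Here m = 10608 = 2^4 · 3 · 13 · 17, so the number of primitive elements is φ(10608) = 3072.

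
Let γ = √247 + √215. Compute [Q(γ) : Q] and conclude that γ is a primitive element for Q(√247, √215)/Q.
[Q(γ) : Q] = 4 (equivalently, Q(γ) = Q(√247, √215))

Obviously Q(γ) ⊆ Q(√247, √215), and [Q(√247, √215):Q] = 4 (since 247, 215 are distinct squarefree integers > 1 with 53105 not a perfect square). To show equality we compute the minimal polynomial of γ. From γ = √247 + √215: γ^2 = 247 + 2√(53105) + 215 = 462 + 2√(53105), so γ^2 - 462 = 2√(53105); squaring, (γ^2 - 462)^2 = 4·53105, i.e. γ^4 - 924γ^2 + 213444 - 212420 = 0, i.e. γ^4 - 924γ^2 + 1024 = 0. So γ is a root of x^4 - 924x^2 + 1024. This polynomial is irreducible over Q: it has no rational root (each ±√247 ± √215 is irrational), and any factorization into two quadratics over Q would force √(53105) ∈ Q (pairing opposite roots) or √247, √215 ∈ Q (other pairings), all impossible. Hence [Q(γ):Q] = 4 = [Q(√247, √215):Q], so Q(γ) = Q(√247, √215).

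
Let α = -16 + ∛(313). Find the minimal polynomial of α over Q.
m_α(x) = x^3 + 48x^2 + 768x + 3783

Set β = α + 16 = ∛(313), so β^3 = 313. Then (α + 16)^3 - 313 = 0, i.e. α is a root of g(x) = (x + 16)^3 - 313 = x^3 + 48x^2 + 768x + 3783. Since g(x) = h(x + 16) where h(x) = x^3 - 313, and h is irreducible over Q (because 313 is not a perfect cube, so h has no rational root, and a monic cubic with no rational root is irreducible), g is also irreducible (irreducibility is preserved under the substitution x → x + 16). Hence m_α(x) = x^3 + 48x^2 + 768x + 3783.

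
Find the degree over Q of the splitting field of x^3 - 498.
[K : Q] = 6

The roots of x^3 - 498 are ∛498, ω∛498, ω^2∛498 where ω = e^(2πi/3) is a primitive cube root of unity, so K = Q(∛498, ω). Now [Q(∛498):Q] = 3 (since 498 is not a perfect cube, x^3 - 498 is irreducible) and [Q(ω):Q] = 2. Both 2 and 3 divide [K:Q], and [K:Q] ≤ 3·2 = 6, so [K:Q] = 6. (Equivalently: Q(∛498) ⊂ R but ω ∉ R, so [K : Q(∛498)] = 2.)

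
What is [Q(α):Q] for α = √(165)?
[Q(α):Q] = 2

[Q(α):Q] equals the degree of the minimal polynomial of α. Here α^2 = 165 and x^2 - 165 is irreducible (d = 165 is squarefree, ≠ 1, hence not a square), so deg(m_α) = 2. Thus [Q(α):Q] = 2.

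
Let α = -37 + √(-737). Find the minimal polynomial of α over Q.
m_α(x) = x^2 + 74x + 2106

From α + 37 = √(-737), squaring gives (α + 37)^2 = -737, i.e. α^2 + 74α + 1369 = -737, so α^2 + 74α + 2106 = 0. The discriminant of x^2 + 74x + 2106 is (74)^2 - 4·(2106) = 5476 - 8424 = -2948, and 4·(-737) is not a perfect square in Q since -737 is squarefree and ≠ 1. Hence x^2 + 74x + 2106 is irreducible over Q and is the minimal polynomial of α.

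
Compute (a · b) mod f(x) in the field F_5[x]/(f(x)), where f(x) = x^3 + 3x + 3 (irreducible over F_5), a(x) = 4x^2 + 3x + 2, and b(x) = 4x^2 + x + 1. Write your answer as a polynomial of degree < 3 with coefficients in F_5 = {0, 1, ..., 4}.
a · b ≡ 2x^2 + 4x + 4 (mod f(x))

Multiply in F_5[x]: a(x)·b(x) = (4x^2 + 3x + 2)·(4x^2 + x + 1) = x^4 + x^3 + 2. This has degree ≥ 3, so divide by f(x) over F_5: x^4 + x^3 + 2 = (x + 1)·(x^3 + 3x + 3) + (2x^2 + 4x + 4). Hence a·b ≡ 2x^2 + 4x + 4 (mod f). (F_5[x]/(f) is a field with 5^3 = 125 elements since f is irreducible of degree 3.)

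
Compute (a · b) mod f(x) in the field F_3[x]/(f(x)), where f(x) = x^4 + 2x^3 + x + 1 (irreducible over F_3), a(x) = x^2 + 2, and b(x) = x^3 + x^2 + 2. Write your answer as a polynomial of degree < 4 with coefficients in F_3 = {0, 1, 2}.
a · b ≡ x^3 + 2 (mod f(x))

Multiply in F_3[x]: a(x)·b(x) = (x^2 + 2)·(x^3 + x^2 + 2) = x^5 + x^4 + 2x^3 + x^2 + 1. This has degree ≥ 4, so divide by f(x) over F_3: x^5 + x^4 + 2x^3 + x^2 + 1 = (x + 2)·(x^4 + 2x^3 + x + 1) + (x^3 + 2). Hence a·b ≡ x^3 + 2 (mod f). (F_3[x]/(f) is a field with 3^4 = 81 elements since f is irreducible of degree 4.)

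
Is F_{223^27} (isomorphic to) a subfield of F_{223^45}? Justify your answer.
No: F_{223^27} is not a subfield of F_{223^45}

F_{p^m} embeds in F_{p^n} iff m | n. Here 27 ∤ 45 (since 45 = 1·27 + 18 with remainder 18 ≠ 0), so F_{223^27} is not a subfield of F_{223^45}. Equivalently: if it were, the tower law would give 27 = [F_{223^27}:F_223] dividing [F_{223^45}:F_223] = 45, contradiction.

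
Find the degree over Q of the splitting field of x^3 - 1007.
[K : Q] = 6

The roots of x^3 - 1007 are ∛1007, ω∛1007, ω^2∛1007 where ω = e^(2πi/3) is a primitive cube root of unity, so K = Q(∛1007, ω). Now [Q(∛1007):Q] = 3 (since 1007 is not a perfect cube, x^3 - 1007 is irreducible) and [Q(ω):Q] = 2. Both 2 and 3 divide [K:Q], and [K:Q] ≤ 3·2 = 6, so [K:Q] = 6. (Equivalently: Q(∛1007) ⊂ R but ω ∉ R, so [K : Q(∛1007)] = 2.)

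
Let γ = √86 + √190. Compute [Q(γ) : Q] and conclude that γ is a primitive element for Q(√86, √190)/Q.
[Q(γ) : Q] = 4 (equivalently, Q(γ) = Q(√86, √190))

Obviously Q(γ) ⊆ Q(√86, √190), and [Q(√86, √190):Q] = 4 (since 86, 190 are distinct squarefree integers > 1 with 16340 not a perfect square). To show equality we compute the minimal polynomial of γ. From γ = √86 + √190: γ^2 = 86 + 2√(16340) + 190 = 276 + 2√(16340), so γ^2 - 276 = 2√(16340); squaring, (γ^2 - 276)^2 = 4·16340, i.e. γ^4 - 552γ^2 + 76176 - 65360 = 0, i.e. γ^4 - 552γ^2 + 10816 = 0. So γ is a root of x^4 - 552x^2 + 10816. This polynomial is irreducible over Q: it has no rational root (each ±√86 ± √190 is irrational), and any factorization into two quadratics over Q would force √(16340) ∈ Q (pairing opposite roots) or √86, √190 ∈ Q (other pairings), all impossible. Hence [Q(γ):Q] = 4 = [Q(√86, √190):Q], so Q(γ) = Q(√86, √190).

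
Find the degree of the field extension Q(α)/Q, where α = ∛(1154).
[Q(α):Q] = 3

The minimal polynomial of α is x^3 - 1154, irreducible over Q since 1154 is not a perfect cube (so x^3 - 1154 has no rational root). Hence [Q(α):Q] = deg(m_α) = 3.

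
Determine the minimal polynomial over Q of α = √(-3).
m_α(x) = x^2 + 3

α satisfies α^2 + 3 = 0, so x^2 + 3 annihilates α. Since d = -3 is squarefree and ≠ 1, it is not a perfect square in Q, so x^2 + 3 has no rational root and is therefore irreducible over Q (a degree-2 polynomial over a field is irreducible iff it has no root). Hence m_α(x) = x^2 + 3.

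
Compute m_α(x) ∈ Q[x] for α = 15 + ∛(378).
m_α(x) = x^3 - 45x^2 + 675x - 3753

Set β = α - 15 = ∛(378), so β^3 = 378. Then (α - 15)^3 - 378 = 0, i.e. α is a root of g(x) = (x - 15)^3 - 378 = x^3 - 45x^2 + 675x - 3753. Since g(x) = h(x - 15) where h(x) = x^3 - 378, and h is irreducible over Q (because 378 is not a perfect cube, so h has no rational root, and a monic cubic with no rational root is irreducible), g is also irreducible (irreducibility is preserved under the substitution x → x - 15). Hence m_α(x) = x^3 - 45x^2 + 675x - 3753.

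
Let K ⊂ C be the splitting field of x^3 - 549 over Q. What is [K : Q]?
[K : Q] = 6

The roots of x^3 - 549 are ∛549, ω∛549, ω^2∛549 where ω = e^(2πi/3) is a primitive cube root of unity, so K = Q(∛549, ω). Now [Q(∛549):Q] = 3 (since 549 is not a perfect cube, x^3 - 549 is irreducible) and [Q(ω):Q] = 2. Both 2 and 3 divide [K:Q], and [K:Q] ≤ 3·2 = 6, so [K:Q] = 6. (Equivalently: Q(∛549) ⊂ R but ω ∉ R, so [K : Q(∛549)] = 2.)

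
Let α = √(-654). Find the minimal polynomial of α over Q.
m_α(x) = x^2 + 654

α satisfies α^2 + 654 = 0, so x^2 + 654 annihilates α. Since d = -654 is squarefree and ≠ 1, it is not a perfect square in Q, so x^2 + 654 has no rational root and is therefore irreducible over Q (a degree-2 polynomial over a field is irreducible iff it has no root). Hence m_α(x) = x^2 + 654.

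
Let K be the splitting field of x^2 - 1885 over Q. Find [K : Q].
[K : Q] = 2

f(x) = x^2 - 1885 factors as (x - √1885)(x + √1885). The splitting field is K = Q(√1885). Since 1885 is squarefree and > 1, it is not a perfect square, so x^2 - 1885 is irreducible over Q and [Q(√1885) : Q] = 2. Hence [K : Q] = 2.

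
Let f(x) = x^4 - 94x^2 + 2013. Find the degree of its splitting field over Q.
[K : Q] = 4

Solving the quadratic in x^2: x^2 = (94 ± √(94^2 - 4·2013))/2 = (94 ± √784)/2 = (94 ± 28)/2, giving x^2 = 61 or x^2 = 33. So f(x) = (x^2 - 61)(x^2 - 33) and the roots of f are ±√61, ±√33. Hence the splitting field is K = Q(√61, √33). Since 61 and 33 are distinct squarefree integers > 1, their product 2013 is not a perfect square, so √33 ∉ Q(√61). By the tower law [K:Q] = [Q(√61,√33):Q(√61)] · [Q(√61):Q] = 2 · 2 = 4.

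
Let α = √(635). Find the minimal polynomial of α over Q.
m_α(x) = x^2 - 635

α satisfies α^2 - 635 = 0, so x^2 - 635 annihilates α. Since d = 635 is squarefree and ≠ 1, it is not a perfect square in Q, so x^2 - 635 has no rational root and is therefore irreducible over Q (a degree-2 polynomial over a field is irreducible iff it has no root). Hence m_α(x) = x^2 - 635.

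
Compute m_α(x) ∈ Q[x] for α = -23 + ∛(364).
m_α(x) = x^3 + 69x^2 + 1587x + 11803

Set β = α + 23 = ∛(364), so β^3 = 364. Then (α + 23)^3 - 364 = 0, i.e. α is a root of g(x) = (x + 23)^3 - 364 = x^3 + 69x^2 + 1587x + 11803. Since g(x) = h(x + 23) where h(x) = x^3 - 364, and h is irreducible over Q (because 364 is not a perfect cube, so h has no rational root, and a monic cubic with no rational root is irreducible), g is also irreducible (irreducibility is preserved under the substitution x → x + 23). Hence m_α(x) = x^3 + 69x^2 + 1587x + 11803.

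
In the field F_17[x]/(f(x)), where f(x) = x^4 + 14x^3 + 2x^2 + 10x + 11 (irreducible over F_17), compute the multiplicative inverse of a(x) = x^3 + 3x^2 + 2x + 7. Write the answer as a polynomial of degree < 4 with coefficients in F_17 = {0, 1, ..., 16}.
a(x)^(-1) ≡ 11x^3 + 6x^2 + 12x + 3 (mod f(x))

Since f is irreducible over F_17, F_17[x]/(f) is a field and a(x) ≠ 0 has an inverse. Apply the extended Euclidean algorithm to f(x) and a(x) in F_17[x]: f(x) = (x + 11)·a(x) + (x^2 + 15x + 2);  a(x) = (x + 5)·(x^2 + 15x + 2) + (10x + 14);  (x^2 + 15x + 2) = (12x)·(10x + 14) + (2). The last nonzero remainder is the constant 2 = gcd(f, a) in F_17. Back-substituting through the division chain expresses 2 = s(x)·a(x) + t(x)·f(x) with s(x) ≡ 5x^3 + 12x^2 + 7x + 6 (mod f), so (5x^3 + 12x^2 + 7x + 6)·a(x) ≡ 2 (mod f). Multiplying by 2^(-1) ≡ 9 in F_17 gives a(x)^(-1) ≡ 9·(5x^3 + 12x^2 + 7x + 6) ≡ 11x^3 + 6x^2 + 12x + 3 (mod f). Check: (x^3 + 3x^2 + 2x + 7)·(11x^3 + 6x^2 + 12x + 3) = 11x^6 + 5x^5 + x^4 + 9x^3 + 7x^2 + 5x + 4 ≡ 1 (mod x^4 + 14x^3 + 2x^2 + 10x + 11).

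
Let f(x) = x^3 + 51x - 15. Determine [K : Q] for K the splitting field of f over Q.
[K : Q] = 6

By the rational root test, any rational root of the monic integer polynomial f(x) = x^3 + 51x - 15 must be an integer dividing the constant term -15, i.e. one of ±{1, 3, 5, 15}. Evaluating: f(1) = 37, f(-1) = -67, f(3) = 165, f(-3) = -195, f(5) = 365, f(-5) = -395, f(15) = 4125, f(-15) = -4155; none is 0, so f has no rational root and is therefore irreducible over Q (a cubic with no linear factor over a field is irreducible). For an irreducible cubic, the Galois group is A_3 or S_3 according as the discriminant disc(f) = -4a^3 - 27b^2 = -4·(51)^3 - 27·(-15)^2 = -536679 is or is not a square in Q. Here disc(f) = -536679 is not a perfect square in Q, so the Galois group of f over Q is not contained in A_3 and must be all of S_3. The splitting field has degree |S_3| = 6 over Q, so [K : Q] = 6.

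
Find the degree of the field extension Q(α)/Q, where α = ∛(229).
[Q(α):Q] = 3

The minimal polynomial of α is x^3 - 229, irreducible over Q since 229 is not a perfect cube (so x^3 - 229 has no rational root). Hence [Q(α):Q] = deg(m_α) = 3.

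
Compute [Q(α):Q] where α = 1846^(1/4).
[Q(α):Q] = 4

α is a root of x^4 - 1846. By Eisenstein's criterion at the prime p = 2 (which divides the constant term 1846 but p^2 = 4 does not, since 1846 is squarefree), x^4 - 1846 is irreducible over Q. Hence [Q(α):Q] = 4.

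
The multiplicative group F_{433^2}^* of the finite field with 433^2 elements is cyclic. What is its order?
|F_{433^2}^*| = 187488

F_{433^2} has 433^2 = 187489 elements; its multiplicative group consists of all nonzero elements, so |F_{433^2}^*| = 187489 - 1 = 187488. (It is cyclic since any finite subgroup of the multiplicative group of a field is cyclic.)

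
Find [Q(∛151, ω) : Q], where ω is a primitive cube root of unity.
[Q(∛151, ω) : Q] = 6

[Q(∛151):Q] = 3 (min poly x^3 - 151, irreducible since 151 is not a perfect cube). [Q(ω):Q] = 2 (min poly x^2 + x + 1). Since Q(∛151) ⊂ R and ω ∉ R, we have ω ∉ Q(∛151), so x^2 + x + 1 remains irreducible over Q(∛151) and [Q(∛151, ω) : Q(∛151)] = 2. By the tower law, [Q(∛151, ω) : Q] = 3 · 2 = 6. (In fact Q(∛151, ω) is the splitting field of x^3 - 151 over Q.)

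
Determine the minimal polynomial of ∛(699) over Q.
m_α(x) = x^3 - 699

α satisfies α^3 = 699, so x^3 - 699 annihilates α. By the rational root test, a rational root p/q (in lowest terms) of x^3 - 699 would satisfy p^3 = 699 q^3, forcing q = 1 and p^3 = 699; but 699 is not a perfect cube, contradiction. A monic cubic over Q with no rational root is irreducible (any nontrivial factorization would include a linear factor). Hence x^3 - 699 is the minimal polynomial of α, and in particular [Q(α):Q] = 3.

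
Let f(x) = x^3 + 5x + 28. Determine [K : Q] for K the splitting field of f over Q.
[K : Q] = 6

By the rational root test, any rational root of the monic integer polynomial f(x) = x^3 + 5x + 28 must be an integer dividing the constant term 28, i.e. one of ±{1, 2, 4, 7, 14, 28}. Evaluating: f(1) = 34, f(-1) = 22, f(2) = 46, f(-2) = 10, f(4) = 112, f(-4) = -56, f(7) = 406, f(-7) = -350, f(14) = 2842, f(-14) = -2786, f(28) = 22120, f(-28) = -22064; none is 0, so f has no rational root and is therefore irreducible over Q (a cubic with no linear factor over a field is irreducible). For an irreducible cubic, the Galois group is A_3 or S_3 according as the discriminant disc(f) = -4a^3 - 27b^2 = -4·(5)^3 - 27·(28)^2 = -21668 is or is not a square in Q. Here disc(f) = -21668 is not a perfect square in Q, so the Galois group of f over Q is not contained in A_3 and must be all of S_3. The splitting field has degree |S_3| = 6 over Q, so [K : Q] = 6.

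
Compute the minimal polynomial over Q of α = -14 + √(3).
m_α(x) = x^2 + 28x + 193

From α + 14 = √(3), squaring gives (α + 14)^2 = 3, i.e. α^2 + 28α + 196 = 3, so α^2 + 28α + 193 = 0. The discriminant of x^2 + 28x + 193 is (28)^2 - 4·(193) = 784 - 772 = 12, and 4·(3) is not a perfect square in Q since 3 is squarefree and ≠ 1. Hence x^2 + 28x + 193 is irreducible over Q and is the minimal polynomial of α.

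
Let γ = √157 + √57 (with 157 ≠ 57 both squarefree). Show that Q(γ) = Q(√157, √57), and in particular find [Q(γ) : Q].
[Q(γ) : Q] = 4 (equivalently, Q(γ) = Q(√157, √57))

Obviously Q(γ) ⊆ Q(√157, √57), and [Q(√157, √57):Q] = 4 (since 157, 57 are distinct squarefree integers > 1 with 8949 not a perfect square). To show equality we compute the minimal polynomial of γ. From γ = √157 + √57: γ^2 = 157 + 2√(8949) + 57 = 214 + 2√(8949), so γ^2 - 214 = 2√(8949); squaring, (γ^2 - 214)^2 = 4·8949, i.e. γ^4 - 428γ^2 + 45796 - 35796 = 0, i.e. γ^4 - 428γ^2 + 10000 = 0. So γ is a root of x^4 - 428x^2 + 10000. This polynomial is irreducible over Q: it has no rational root (each ±√157 ± √57 is irrational), and any factorization into two quadratics over Q would force √(8949) ∈ Q (pairing opposite roots) or √157, √57 ∈ Q (other pairings), all impossible. Hence [Q(γ):Q] = 4 = [Q(√157, √57):Q], so Q(γ) = Q(√157, √57).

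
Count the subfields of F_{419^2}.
F_{419^2} has 2 subfields

The subfields of F_{p^n} are exactly the fields F_{p^d} for d | n (each is the fixed field of the unique index-d subgroup of Gal(F_{p^n}/F_p) ≅ Z/nZ). The divisors of n = 2 are {1, 2}, giving 2 subfields: F_{419^1}, F_{419^2}.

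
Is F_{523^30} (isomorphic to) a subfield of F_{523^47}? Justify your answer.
No: F_{523^30} is not a subfield of F_{523^47}

F_{p^m} embeds in F_{p^n} iff m | n. Here 30 ∤ 47 (since 47 = 1·30 + 17 with remainder 17 ≠ 0), so F_{523^30} is not a subfield of F_{523^47}. Equivalently: if it were, the tower law would give 30 = [F_{523^30}:F_523] dividing [F_{523^47}:F_523] = 47, contradiction.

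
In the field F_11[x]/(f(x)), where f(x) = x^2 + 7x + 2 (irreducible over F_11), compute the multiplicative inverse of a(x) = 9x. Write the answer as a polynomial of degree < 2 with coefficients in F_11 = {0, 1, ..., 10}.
a(x)^(-1) ≡ 3x + 10 (mod f(x))

Since f is irreducible over F_11, F_11[x]/(f) is a field and a(x) ≠ 0 has an inverse. Apply the extended Euclidean algorithm to f(x) and a(x) in F_11[x]: f(x) = (5x + 2)·a(x) + (2). The last nonzero remainder is the constant 2 = gcd(f, a) in F_11. Back-substituting through the division chain expresses 2 = s(x)·a(x) + t(x)·f(x) with s(x) ≡ 6x + 9 (mod f), so (6x + 9)·a(x) ≡ 2 (mod f). Multiplying by 2^(-1) ≡ 6 in F_11 gives a(x)^(-1) ≡ 6·(6x + 9) ≡ 3x + 10 (mod f). Check: (9x)·(3x + 10) = 5x^2 + 2x ≡ 1 (mod x^2 + 7x + 2).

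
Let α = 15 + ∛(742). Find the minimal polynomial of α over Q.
m_α(x) = x^3 - 45x^2 + 675x - 4117

Set β = α - 15 = ∛(742), so β^3 = 742. Then (α - 15)^3 - 742 = 0, i.e. α is a root of g(x) = (x - 15)^3 - 742 = x^3 - 45x^2 + 675x - 4117. Since g(x) = h(x - 15) where h(x) = x^3 - 742, and h is irreducible over Q (because 742 is not a perfect cube, so h has no rational root, and a monic cubic with no rational root is irreducible), g is also irreducible (irreducibility is preserved under the substitution x → x - 15). Hence m_α(x) = x^3 - 45x^2 + 675x - 4117.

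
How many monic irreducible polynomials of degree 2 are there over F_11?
There are 55 monic irreducible polynomials of degree 2 over F_11

Each element of F_{11^2} that lies in no proper subfield is a root of exactly one monic irreducible of degree 2 over F_11, and each such polynomial has 2 distinct roots in F_{11^2}. By Möbius inversion the count is N_11(2) = (1/2) Σ_{d|2} μ(2/d) · 11^d = (1/2)(μ(2)·11^1 + μ(1)·11^2) = 110/2 = 55.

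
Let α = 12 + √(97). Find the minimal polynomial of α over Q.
m_α(x) = x^2 - 24x + 47

From α - 12 = √(97), squaring gives (α - 12)^2 = 97, i.e. α^2 - 24α + 144 = 97, so α^2 - 24α + 47 = 0. The discriminant of x^2 - 24x + 47 is (-24)^2 - 4·(47) = 576 - 188 = 388, and 4·(97) is not a perfect square in Q since 97 is squarefree and ≠ 1. Hence x^2 - 24x + 47 is irreducible over Q and is the minimal polynomial of α.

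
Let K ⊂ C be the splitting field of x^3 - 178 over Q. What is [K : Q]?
[K : Q] = 6

The roots of x^3 - 178 are ∛178, ω∛178, ω^2∛178 where ω = e^(2πi/3) is a primitive cube root of unity, so K = Q(∛178, ω). Now [Q(∛178):Q] = 3 (since 178 is not a perfect cube, x^3 - 178 is irreducible) and [Q(ω):Q] = 2. Both 2 and 3 divide [K:Q], and [K:Q] ≤ 3·2 = 6, so [K:Q] = 6. (Equivalently: Q(∛178) ⊂ R but ω ∉ R, so [K : Q(∛178)] = 2.)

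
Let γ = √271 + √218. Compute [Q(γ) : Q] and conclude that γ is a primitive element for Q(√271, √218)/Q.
[Q(γ) : Q] = 4 (equivalently, Q(γ) = Q(√271, √218))

Obviously Q(γ) ⊆ Q(√271, √218), and [Q(√271, √218):Q] = 4 (since 271, 218 are distinct squarefree integers > 1 with 59078 not a perfect square). To show equality we compute the minimal polynomial of γ. From γ = √271 + √218: γ^2 = 271 + 2√(59078) + 218 = 489 + 2√(59078), so γ^2 - 489 = 2√(59078); squaring, (γ^2 - 489)^2 = 4·59078, i.e. γ^4 - 978γ^2 + 239121 - 236312 = 0, i.e. γ^4 - 978γ^2 + 2809 = 0. So γ is a root of x^4 - 978x^2 + 2809. This polynomial is irreducible over Q: it has no rational root (each ±√271 ± √218 is irrational), and any factorization into two quadratics over Q would force √(59078) ∈ Q (pairing opposite roots) or √271, √218 ∈ Q (other pairings), all impossible. Hence [Q(γ):Q] = 4 = [Q(√271, √218):Q], so Q(γ) = Q(√271, √218).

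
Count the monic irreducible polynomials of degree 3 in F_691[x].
There are 109979560 monic irreducible polynomials of degree 3 over F_691

Each element of F_{691^3} that lies in no proper subfield is a root of exactly one monic irreducible of degree 3 over F_691, and each such polynomial has 3 distinct roots in F_{691^3}. By Möbius inversion the count is N_691(3) = (1/3) Σ_{d|3} μ(3/d) · 691^d = (1/3)(μ(3)·691^1 + μ(1)·691^3) = 329938680/3 = 109979560.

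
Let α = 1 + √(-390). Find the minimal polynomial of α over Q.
m_α(x) = x^2 - 2x + 391

From α - 1 = √(-390), squaring gives (α - 1)^2 = -390, i.e. α^2 - 2α + 1 = -390, so α^2 - 2α + 391 = 0. The discriminant of x^2 - 2x + 391 is (-2)^2 - 4·(391) = 4 - 1564 = -1560, and 4·(-390) is not a perfect square in Q since -390 is squarefree and ≠ 1. Hence x^2 - 2x + 391 is irreducible over Q and is the minimal polynomial of α.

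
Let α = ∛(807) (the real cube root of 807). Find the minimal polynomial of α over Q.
m_α(x) = x^3 - 807

α satisfies α^3 = 807, so x^3 - 807 annihilates α. By the rational root test, a rational root p/q (in lowest terms) of x^3 - 807 would satisfy p^3 = 807 q^3, forcing q = 1 and p^3 = 807; but 807 is not a perfect cube, contradiction. A monic cubic over Q with no rational root is irreducible (any nontrivial factorization would include a linear factor). Hence x^3 - 807 is the minimal polynomial of α, and in particular [Q(α):Q] = 3.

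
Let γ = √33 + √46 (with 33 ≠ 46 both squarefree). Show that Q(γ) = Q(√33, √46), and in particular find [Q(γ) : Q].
[Q(γ) : Q] = 4 (equivalently, Q(γ) = Q(√33, √46))

Obviously Q(γ) ⊆ Q(√33, √46), and [Q(√33, √46):Q] = 4 (since 33, 46 are distinct squarefree integers > 1 with 1518 not a perfect square). To show equality we compute the minimal polynomial of γ. From γ = √33 + √46: γ^2 = 33 + 2√(1518) + 46 = 79 + 2√(1518), so γ^2 - 79 = 2√(1518); squaring, (γ^2 - 79)^2 = 4·1518, i.e. γ^4 - 158γ^2 + 6241 - 6072 = 0, i.e. γ^4 - 158γ^2 + 169 = 0. So γ is a root of x^4 - 158x^2 + 169. This polynomial is irreducible over Q: it has no rational root (each ±√33 ± √46 is irrational), and any factorization into two quadratics over Q would force √(1518) ∈ Q (pairing opposite roots) or √33, √46 ∈ Q (other pairings), all impossible. Hence [Q(γ):Q] = 4 = [Q(√33, √46):Q], so Q(γ) = Q(√33, √46).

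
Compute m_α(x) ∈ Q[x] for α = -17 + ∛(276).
m_α(x) = x^3 + 51x^2 + 867x + 4637

Set β = α + 17 = ∛(276), so β^3 = 276. Then (α + 17)^3 - 276 = 0, i.e. α is a root of g(x) = (x + 17)^3 - 276 = x^3 + 51x^2 + 867x + 4637. Since g(x) = h(x + 17) where h(x) = x^3 - 276, and h is irreducible over Q (because 276 is not a perfect cube, so h has no rational root, and a monic cubic with no rational root is irreducible), g is also irreducible (irreducibility is preserved under the substitution x → x + 17). Hence m_α(x) = x^3 + 51x^2 + 867x + 4637.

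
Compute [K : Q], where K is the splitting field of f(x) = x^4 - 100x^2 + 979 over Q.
[K : Q] = 4

Solving the quadratic in x^2: x^2 = (100 ± √(100^2 - 4·979))/2 = (100 ± √6084)/2 = (100 ± 78)/2, giving x^2 = 89 or x^2 = 11. So f(x) = (x^2 - 89)(x^2 - 11) and the roots of f are ±√89, ±√11. Hence the splitting field is K = Q(√89, √11). Since 89 and 11 are distinct squarefree integers > 1, their product 979 is not a perfect square, so √11 ∉ Q(√89). By the tower law [K:Q] = [Q(√89,√11):Q(√89)] · [Q(√89):Q] = 2 · 2 = 4.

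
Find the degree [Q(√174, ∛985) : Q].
[Q(√174, ∛985) : Q] = 6

Let L = Q(√174, ∛985). Since Q(√174) ⊂ L and [Q(√174):Q] = 2, the tower law gives 2 | [L:Q]. Likewise Q(∛985) ⊂ L with [Q(∛985):Q] = 3 (because 985 is not a perfect cube), so 3 | [L:Q]. As gcd(2,3) = 1, [L:Q] is divisible by 6. Conversely L is generated over Q by √174 and ∛985, so [L:Q] ≤ 2·3 = 6. Therefore [Q(√174, ∛985) : Q] = 6.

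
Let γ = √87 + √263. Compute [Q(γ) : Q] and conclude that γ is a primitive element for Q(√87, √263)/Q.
[Q(γ) : Q] = 4 (equivalently, Q(γ) = Q(√87, √263))

Obviously Q(γ) ⊆ Q(√87, √263), and [Q(√87, √263):Q] = 4 (since 87, 263 are distinct squarefree integers > 1 with 22881 not a perfect square). To show equality we compute the minimal polynomial of γ. From γ = √87 + √263: γ^2 = 87 + 2√(22881) + 263 = 350 + 2√(22881), so γ^2 - 350 = 2√(22881); squaring, (γ^2 - 350)^2 = 4·22881, i.e. γ^4 - 700γ^2 + 122500 - 91524 = 0, i.e. γ^4 - 700γ^2 + 30976 = 0. So γ is a root of x^4 - 700x^2 + 30976. This polynomial is irreducible over Q: it has no rational root (each ±√87 ± √263 is irrational), and any factorization into two quadratics over Q would force √(22881) ∈ Q (pairing opposite roots) or √87, √263 ∈ Q (other pairings), all impossible. Hence [Q(γ):Q] = 4 = [Q(√87, √263):Q], so Q(γ) = Q(√87, √263).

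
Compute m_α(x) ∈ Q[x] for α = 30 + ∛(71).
m_α(x) = x^3 - 90x^2 + 2700x - 27071

Set β = α - 30 = ∛(71), so β^3 = 71. Then (α - 30)^3 - 71 = 0, i.e. α is a root of g(x) = (x - 30)^3 - 71 = x^3 - 90x^2 + 2700x - 27071. Since g(x) = h(x - 30) where h(x) = x^3 - 71, and h is irreducible over Q (because 71 is not a perfect cube, so h has no rational root, and a monic cubic with no rational root is irreducible), g is also irreducible (irreducibility is preserved under the substitution x → x - 30). Hence m_α(x) = x^3 - 90x^2 + 2700x - 27071.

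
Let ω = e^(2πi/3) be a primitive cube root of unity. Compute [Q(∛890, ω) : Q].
[Q(∛890, ω) : Q] = 6

[Q(∛890):Q] = 3 (min poly x^3 - 890, irreducible since 890 is not a perfect cube). [Q(ω):Q] = 2 (min poly x^2 + x + 1). Since Q(∛890) ⊂ R and ω ∉ R, we have ω ∉ Q(∛890), so x^2 + x + 1 remains irreducible over Q(∛890) and [Q(∛890, ω) : Q(∛890)] = 2. By the tower law, [Q(∛890, ω) : Q] = 3 · 2 = 6. (In fact Q(∛890, ω) is the splitting field of x^3 - 890 over Q.)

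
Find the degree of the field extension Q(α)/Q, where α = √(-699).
[Q(α):Q] = 2

[Q(α):Q] equals the degree of the minimal polynomial of α. Here α^2 = -699 and x^2 + 699 is irreducible (d = -699 is squarefree, ≠ 1, hence not a square), so deg(m_α) = 2. Thus [Q(α):Q] = 2.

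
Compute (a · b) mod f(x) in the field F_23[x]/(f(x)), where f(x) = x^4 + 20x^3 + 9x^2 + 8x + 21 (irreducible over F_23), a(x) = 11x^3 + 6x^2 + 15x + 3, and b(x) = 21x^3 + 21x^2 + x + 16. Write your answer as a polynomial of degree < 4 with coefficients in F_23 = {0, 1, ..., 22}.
a · b ≡ 18x^3 + 11x^2 + 3x + 12 (mod f(x))

Multiply in F_23[x]: a(x)·b(x) = (11x^3 + 6x^2 + 15x + 3)·(21x^3 + 21x^2 + x + 16) = x^6 + 12x^5 + 15x^4 + 8x^3 + 13x^2 + 13x + 2. This has degree ≥ 4, so divide by f(x) over F_23: x^6 + 12x^5 + 15x^4 + 8x^3 + 13x^2 + 13x + 2 = (x^2 + 15x + 5)·(x^4 + 20x^3 + 9x^2 + 8x + 21) + (18x^3 + 11x^2 + 3x + 12). Hence a·b ≡ 18x^3 + 11x^2 + 3x + 12 (mod f). (F_23[x]/(f) is a field with 23^4 = 279841 elements since f is irreducible of degree 4.)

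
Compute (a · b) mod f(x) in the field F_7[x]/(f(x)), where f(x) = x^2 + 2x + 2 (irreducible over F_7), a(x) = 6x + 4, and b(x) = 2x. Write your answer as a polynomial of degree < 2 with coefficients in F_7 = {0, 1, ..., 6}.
a · b ≡ 5x + 4 (mod f(x))

Multiply in F_7[x]: a(x)·b(x) = (6x + 4)·(2x) = 5x^2 + x. This has degree ≥ 2, so divide by f(x) over F_7: 5x^2 + x = (5)·(x^2 + 2x + 2) + (5x + 4). Hence a·b ≡ 5x + 4 (mod f). (F_7[x]/(f) is a field with 7^2 = 49 elements since f is irreducible of degree 2.)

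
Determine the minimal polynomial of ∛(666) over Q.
m_α(x) = x^3 - 666

α satisfies α^3 = 666, so x^3 - 666 annihilates α. By the rational root test, a rational root p/q (in lowest terms) of x^3 - 666 would satisfy p^3 = 666 q^3, forcing q = 1 and p^3 = 666; but 666 is not a perfect cube, contradiction. A monic cubic over Q with no rational root is irreducible (any nontrivial factorization would include a linear factor). Hence x^3 - 666 is the minimal polynomial of α, and in particular [Q(α):Q] = 3.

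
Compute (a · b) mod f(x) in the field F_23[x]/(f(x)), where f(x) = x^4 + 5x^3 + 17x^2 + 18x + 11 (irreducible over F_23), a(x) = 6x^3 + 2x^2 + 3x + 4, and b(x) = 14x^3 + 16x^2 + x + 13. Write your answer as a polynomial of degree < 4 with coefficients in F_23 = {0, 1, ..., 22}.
a · b ≡ 8x^3 + 22x^2 + 3x + 3 (mod f(x))

Multiply in F_23[x]: a(x)·b(x) = (6x^3 + 2x^2 + 3x + 4)·(14x^3 + 16x^2 + x + 13) = 15x^6 + 9x^5 + 11x^4 + x^2 + 20x + 6. This has degree ≥ 4, so divide by f(x) over F_23: 15x^6 + 9x^5 + 11x^4 + x^2 + 20x + 6 = (15x^2 + 3x + 17)·(x^4 + 5x^3 + 17x^2 + 18x + 11) + (8x^3 + 22x^2 + 3x + 3). Hence a·b ≡ 8x^3 + 22x^2 + 3x + 3 (mod f). (F_23[x]/(f) is a field with 23^4 = 279841 elements since f is irreducible of degree 4.)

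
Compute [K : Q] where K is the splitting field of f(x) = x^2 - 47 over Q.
[K : Q] = 2

f(x) = x^2 - 47 factors as (x - √47)(x + √47). The splitting field is K = Q(√47). Since 47 is squarefree and > 1, it is not a perfect square, so x^2 - 47 is irreducible over Q and [Q(√47) : Q] = 2. Hence [K : Q] = 2.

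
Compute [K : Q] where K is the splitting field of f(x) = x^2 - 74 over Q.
[K : Q] = 2

f(x) = x^2 - 74 factors as (x - √74)(x + √74). The splitting field is K = Q(√74). Since 74 is squarefree and > 1, it is not a perfect square, so x^2 - 74 is irreducible over Q and [Q(√74) : Q] = 2. Hence [K : Q] = 2.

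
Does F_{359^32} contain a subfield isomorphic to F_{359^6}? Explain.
No: F_{359^6} is not a subfield of F_{359^32}

F_{p^m} embeds in F_{p^n} iff m | n. Here 6 ∤ 32 (since 32 = 5·6 + 2 with remainder 2 ≠ 0), so F_{359^6} is not a subfield of F_{359^32}. Equivalently: if it were, the tower law would give 6 = [F_{359^6}:F_359] dividing [F_{359^32}:F_359] = 32, contradiction.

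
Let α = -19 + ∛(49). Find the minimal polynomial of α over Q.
m_α(x) = x^3 + 57x^2 + 1083x + 6810

Set β = α + 19 = ∛(49), so β^3 = 49. Then (α + 19)^3 - 49 = 0, i.e. α is a root of g(x) = (x + 19)^3 - 49 = x^3 + 57x^2 + 1083x + 6810. Since g(x) = h(x + 19) where h(x) = x^3 - 49, and h is irreducible over Q (because 49 is not a perfect cube, so h has no rational root, and a monic cubic with no rational root is irreducible), g is also irreducible (irreducibility is preserved under the substitution x → x + 19). Hence m_α(x) = x^3 + 57x^2 + 1083x + 6810.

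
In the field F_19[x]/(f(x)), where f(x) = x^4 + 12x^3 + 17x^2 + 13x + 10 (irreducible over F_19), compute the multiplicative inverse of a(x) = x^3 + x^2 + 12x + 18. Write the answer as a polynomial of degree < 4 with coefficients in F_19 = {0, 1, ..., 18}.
a(x)^(-1) ≡ 4x^3 + 15x^2 + 12x + 2 (mod f(x))

Since f is irreducible over F_19, F_19[x]/(f) is a field and a(x) ≠ 0 has an inverse. Apply the extended Euclidean algorithm to f(x) and a(x) in F_19[x]: f(x) = (x + 11)·a(x) + (13x^2 + 15x + 2);  a(x) = (3x + 1)·(13x^2 + 15x + 2) + (10x + 16);  (13x^2 + 15x + 2) = (7x + 15)·(10x + 16) + (9). The last nonzero remainder is the constant 9 = gcd(f, a) in F_19. Back-substituting through the division chain expresses 9 = s(x)·a(x) + t(x)·f(x) with s(x) ≡ 17x^3 + 2x^2 + 13x + 18 (mod f), so (17x^3 + 2x^2 + 13x + 18)·a(x) ≡ 9 (mod f). Multiplying by 9^(-1) ≡ 17 in F_19 gives a(x)^(-1) ≡ 17·(17x^3 + 2x^2 + 13x + 18) ≡ 4x^3 + 15x^2 + 12x + 2 (mod f). Check: (x^3 + x^2 + 12x + 18)·(4x^3 + 15x^2 + 12x + 2) = 4x^6 + 18x^4 + 17x^2 + 12x + 17 ≡ 1 (mod x^4 + 12x^3 + 17x^2 + 13x + 10).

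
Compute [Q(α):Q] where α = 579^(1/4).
[Q(α):Q] = 4

α is a root of x^4 - 579. By Eisenstein's criterion at the prime p = 3 (which divides the constant term 579 but p^2 = 9 does not, since 579 is squarefree), x^4 - 579 is irreducible over Q. Hence [Q(α):Q] = 4.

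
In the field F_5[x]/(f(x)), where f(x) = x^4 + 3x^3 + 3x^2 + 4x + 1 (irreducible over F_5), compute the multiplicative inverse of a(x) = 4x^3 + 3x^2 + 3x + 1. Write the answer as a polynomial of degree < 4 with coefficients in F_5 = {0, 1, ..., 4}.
a(x)^(-1) ≡ 3x^3 + x^2 + 2x + 4 (mod f(x))

Since f is irreducible over F_5, F_5[x]/(f) is a field and a(x) ≠ 0 has an inverse. Apply the extended Euclidean algorithm to f(x) and a(x) in F_5[x]: f(x) = (4x + 4)·a(x) + (4x^2 + 3x + 2);  a(x) = (x)·(4x^2 + 3x + 2) + (x + 1);  (4x^2 + 3x + 2) = (4x + 4)·(x + 1) + (3). The last nonzero remainder is the constant 3 = gcd(f, a) in F_5. Back-substituting through the division chain expresses 3 = s(x)·a(x) + t(x)·f(x) with s(x) ≡ 4x^3 + 3x^2 + x + 2 (mod f), so (4x^3 + 3x^2 + x + 2)·a(x) ≡ 3 (mod f). Multiplying by 3^(-1) ≡ 2 in F_5 gives a(x)^(-1) ≡ 2·(4x^3 + 3x^2 + x + 2) ≡ 3x^3 + x^2 + 2x + 4 (mod f). Check: (4x^3 + 3x^2 + 3x + 1)·(3x^3 + x^2 + 2x + 4) = 2x^6 + 3x^5 + 3x^3 + 4x^2 + 4x + 4 ≡ 1 (mod x^4 + 3x^3 + 3x^2 + 4x + 1).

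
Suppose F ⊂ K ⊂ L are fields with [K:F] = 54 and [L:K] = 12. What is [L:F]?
[L:F] = 648

The tower law says that for any tower of field extensions F ⊂ K ⊂ L with finite degrees, [L:F] = [L:K] · [K:F]. Here this gives [L:F] = 12 · 54 = 648.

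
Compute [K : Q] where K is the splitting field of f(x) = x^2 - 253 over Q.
[K : Q] = 2

f(x) = x^2 - 253 factors as (x - √253)(x + √253). The splitting field is K = Q(√253). Since 253 is squarefree and > 1, it is not a perfect square, so x^2 - 253 is irreducible over Q and [Q(√253) : Q] = 2. Hence [K : Q] = 2.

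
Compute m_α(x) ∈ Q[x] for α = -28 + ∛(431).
m_α(x) = x^3 + 84x^2 + 2352x + 21521

Set β = α + 28 = ∛(431), so β^3 = 431. Then (α + 28)^3 - 431 = 0, i.e. α is a root of g(x) = (x + 28)^3 - 431 = x^3 + 84x^2 + 2352x + 21521. Since g(x) = h(x + 28) where h(x) = x^3 - 431, and h is irreducible over Q (because 431 is not a perfect cube, so h has no rational root, and a monic cubic with no rational root is irreducible), g is also irreducible (irreducibility is preserved under the substitution x → x + 28). Hence m_α(x) = x^3 + 84x^2 + 2352x + 21521.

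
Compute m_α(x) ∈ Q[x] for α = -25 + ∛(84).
m_α(x) = x^3 + 75x^2 + 1875x + 15541

Set β = α + 25 = ∛(84), so β^3 = 84. Then (α + 25)^3 - 84 = 0, i.e. α is a root of g(x) = (x + 25)^3 - 84 = x^3 + 75x^2 + 1875x + 15541. Since g(x) = h(x + 25) where h(x) = x^3 - 84, and h is irreducible over Q (because 84 is not a perfect cube, so h has no rational root, and a monic cubic with no rational root is irreducible), g is also irreducible (irreducibility is preserved under the substitution x → x + 25). Hence m_α(x) = x^3 + 75x^2 + 1875x + 15541.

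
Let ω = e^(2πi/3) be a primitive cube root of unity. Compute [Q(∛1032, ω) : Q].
[Q(∛1032, ω) : Q] = 6

[Q(∛1032):Q] = 3 (min poly x^3 - 1032, irreducible since 1032 is not a perfect cube). [Q(ω):Q] = 2 (min poly x^2 + x + 1). Since Q(∛1032) ⊂ R and ω ∉ R, we have ω ∉ Q(∛1032), so x^2 + x + 1 remains irreducible over Q(∛1032) and [Q(∛1032, ω) : Q(∛1032)] = 2. By the tower law, [Q(∛1032, ω) : Q] = 3 · 2 = 6. (In fact Q(∛1032, ω) is the splitting field of x^3 - 1032 over Q.)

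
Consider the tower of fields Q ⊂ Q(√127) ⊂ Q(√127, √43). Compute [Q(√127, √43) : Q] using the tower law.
[Q(√127, √43) : Q] = 4

[Q(√127):Q] = 2 (min poly x^2 - 127, irreducible since 127 is squarefree > 1). For the top step, suppose √43 ∈ Q(√127), say √43 = c + d√127 with c, d ∈ Q. Squaring: 43 = c^2 + 127d^2 + 2cd√127. Since √127 ∉ Q this forces 2cd = 0. If d = 0 then √43 = c ∈ Q, contradicting 43 squarefree > 1. If c = 0 then 43 = 127d^2, so 127·43 = (127d)^2 is a perfect square in Q — but 127·43 = 5461 is not a perfect square (since 127 and 43 are distinct squarefree integers). Contradiction. Hence √43 ∉ Q(√127), so x^2 - 43 stays irreducible over Q(√127) and [Q(√127, √43) : Q(√127)] = 2. By the tower law, [Q(√127, √43) : Q] = 2 · 2 = 4.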